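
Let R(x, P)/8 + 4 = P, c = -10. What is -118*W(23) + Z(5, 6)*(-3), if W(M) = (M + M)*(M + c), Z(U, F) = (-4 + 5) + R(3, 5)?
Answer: -70591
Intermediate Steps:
R(x, P) = -32 + 8*P
Z(U, F) = 9 (Z(U, F) = (-4 + 5) + (-32 + 8*5) = 1 + (-32 + 40) = 1 + 8 = 9)
W(M) = 2*M*(-10 + M) (W(M) = (M + M)*(M - 10) = (2*M)*(-10 + M) = 2*M*(-10 + M))
-118*W(23) + Z(5, 6)*(-3) = -236*23*(-10 + 23) + 9*(-3) = -236*23*13 - 27 = -118*598 - 27 = -70564 - 27 = -70591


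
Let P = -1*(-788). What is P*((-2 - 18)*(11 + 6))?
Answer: -267920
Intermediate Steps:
P = 788
P*((-2 - 18)*(11 + 6)) = 788*((-2 - 18)*(11 + 6)) = 788*(-20*17) = 788*(-340) = -267920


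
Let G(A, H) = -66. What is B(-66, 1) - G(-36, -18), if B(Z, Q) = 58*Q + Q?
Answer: 125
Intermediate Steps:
B(Z, Q) = 59*Q
B(-66, 1) - G(-36, -18) = 59*1 - 1*(-66) = 59 + 66 = 125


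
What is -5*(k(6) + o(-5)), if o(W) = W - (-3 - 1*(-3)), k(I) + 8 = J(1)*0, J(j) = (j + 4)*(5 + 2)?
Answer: 65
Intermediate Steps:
J(j) = 28 + 7*j (J(j) = (4 + j)*7 = 28 + 7*j)
k(I) = -8 (k(I) = -8 + (28 + 7*1)*0 = -8 + (28 + 7)*0 = -8 + 35*0 = -8 + 0 = -8)
o(W) = W (o(W) = W - (-3 + 3) = W - 1*0 = W + 0 = W)
-5*(k(6) + o(-5)) = -5*(-8 - 5) = -5*(-13) = 65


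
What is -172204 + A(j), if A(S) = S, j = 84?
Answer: -172120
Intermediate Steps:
-172204 + A(j) = -172204 + 84 = -172120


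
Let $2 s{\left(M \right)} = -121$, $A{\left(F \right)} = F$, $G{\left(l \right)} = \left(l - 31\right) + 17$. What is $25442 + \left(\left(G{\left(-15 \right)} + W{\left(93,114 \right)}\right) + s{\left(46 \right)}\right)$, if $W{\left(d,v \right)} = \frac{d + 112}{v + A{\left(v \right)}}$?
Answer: $\frac{5780575}{228} \approx 25353.0$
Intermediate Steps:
$G{\left(l \right)} = -14 + l$ ($G{\left(l \right)} = \left(-31 + l\right) + 17 = -14 + l$)
$s{\left(M \right)} = - \frac{121}{2}$ ($s{\left(M \right)} = \frac{1}{2} \left(-121\right) = - \frac{121}{2}$)
$W{\left(d,v \right)} = \frac{112 + d}{2 v}$ ($W{\left(d,v \right)} = \frac{d + 112}{v + v} = \frac{112 + d}{2 v}$)
$25442 + \left(\left(G{\left(-15 \right)} + W{\left(93,114 \right)}\right) + s{\left(46 \right)}\right) = 25442 - \left(\frac{179}{2} - \frac{112 + 93}{2 \cdot 114}\right) = 25442 - \left(\frac{179}{2} - \frac{205}{228}\right) = 25442 + \left(\left(-29 + \frac{205}{228}\right) - \frac{121}{2}\right) = 25442 - \frac{20201}{228} = \frac{5780575}{228}$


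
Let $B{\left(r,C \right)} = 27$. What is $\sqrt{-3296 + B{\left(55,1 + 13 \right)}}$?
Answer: $i \sqrt{3269} \approx 57.175 i$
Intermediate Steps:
$\sqrt{-3296 + B{\left(55,1 + 13 \right)}} = \sqrt{-3296 + 27} = \sqrt{-3269} = i \sqrt{3269}$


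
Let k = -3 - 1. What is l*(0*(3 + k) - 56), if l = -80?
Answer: 4480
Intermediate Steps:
k = -4
l*(0*(3 + k) - 56) = -80*(0*(3 - 4) - 56) = -80*(0*(-1) - 56) = -80*(0 - 56) = -80*(-56) = 4480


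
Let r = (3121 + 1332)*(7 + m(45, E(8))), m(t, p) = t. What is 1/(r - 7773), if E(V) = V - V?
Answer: 1/223783 ≈ 4.4686e-6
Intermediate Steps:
E(V) = 0
r = 231556 (r = (3121 + 1332)*(7 + 45) = 4453*52 = 231556)
1/(r - 7773) = 1/(231556 - 7773) = 1/223783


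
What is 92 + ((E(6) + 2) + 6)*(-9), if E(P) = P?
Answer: -34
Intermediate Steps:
92 + ((E(6) + 2) + 6)*(-9) = 92 + ((6 + 2) + 6)*(-9) = 92 + (8 + 6)*(-9) = 92 + 14*(-9) = 92 - 126 = -34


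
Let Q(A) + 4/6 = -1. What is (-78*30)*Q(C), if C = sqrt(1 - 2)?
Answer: 3900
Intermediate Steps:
C = I (C = sqrt(-1) = I ≈ 1.0*I)
Q(A) = -5/3 (Q(A) = -2/3 - 1 = -5/3)
(-78*30)*Q(C) = -78*30*(-5/3) = -2340*(-5/3) = 3900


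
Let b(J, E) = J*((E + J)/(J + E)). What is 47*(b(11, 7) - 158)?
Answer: -6909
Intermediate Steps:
b(J, E) = J (b(J, E) = J*((E + J)/(E + J)) = J*1 = J)
47*(b(11, 7) - 158) = 47*(11 - 158) = 47*(-147) = -6909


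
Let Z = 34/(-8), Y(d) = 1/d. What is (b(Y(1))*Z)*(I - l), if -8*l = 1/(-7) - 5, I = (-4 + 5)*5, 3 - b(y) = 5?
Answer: 1037/28 ≈ 37.036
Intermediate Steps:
b(y) = -2 (b(y) = 3 - 1*5 = 3 - 5 = -2)
I = 5 (I = 1*5 = 5)
l = 9/14 (l = -(1/(-7) - 5)/8 = -(-⅐ - 5)/8 = -⅛*(-36/7) = 9/14 ≈ 0.64286)
Z = -17/4 (Z = 34*(-⅛) = -17/4 ≈ -4.2500)
(b(Y(1))*Z)*(I - l) = (-2*(-17/4))*(5 - 1*9/14) = 17*(5 - 9/14)/2 = (17/2)*(61/14) = 1037/28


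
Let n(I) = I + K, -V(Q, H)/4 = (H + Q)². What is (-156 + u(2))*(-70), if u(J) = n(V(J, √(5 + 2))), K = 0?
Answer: 14000 + 1120*√7 ≈ 16963.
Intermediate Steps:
V(Q, H) = -4*(H + Q)²
n(I) = I (n(I) = I + 0 = I)
u(J) = -4*(J + √7)² (u(J) = -4*(√(5 + 2) + J)² = -4*(√7 + J)² = -4*(J + √7)²)
(-156 + u(2))*(-70) = (-156 - 4*(2 + √7)²)*(-70) = 10920 + 280*(2 + √7)²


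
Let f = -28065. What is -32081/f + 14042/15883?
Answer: 129090179/63679485 ≈ 2.0272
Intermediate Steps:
-32081/f + 14042/15883 = -32081/(-28065) + 14042/15883 = -32081*(-1/28065) + 14042*(1/15883) = 32081/28065 + 2006/2269 = 129090179/63679485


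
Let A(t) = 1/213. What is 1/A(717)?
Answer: 213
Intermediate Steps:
A(t) = 1/213
1/A(717) = 1/(1/213) = 213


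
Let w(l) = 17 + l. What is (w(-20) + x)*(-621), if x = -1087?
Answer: 676890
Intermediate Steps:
(w(-20) + x)*(-621) = ((17 - 20) - 1087)*(-621) = (-3 - 1087)*(-621) = -1090*(-621) = 676890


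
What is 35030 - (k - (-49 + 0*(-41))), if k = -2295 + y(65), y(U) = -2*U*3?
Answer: 37666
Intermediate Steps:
y(U) = -6*U
k = -2685 (k = -2295 - 6*65 = -2295 - 390 = -2685)
35030 - (k - (-49 + 0*(-41))) = 35030 - (-2685 - (-49 + 0*(-41))) = 35030 - (-2685 - (-49 + 0)) = 35030 - (-2685 - 1*(-49)) = 35030 - (-2685 + 49) = 35030 - 1*(-2636) = 35030 + 2636 = 37666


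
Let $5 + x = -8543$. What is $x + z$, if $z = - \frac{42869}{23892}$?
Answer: $- \frac{204271685}{23892} \approx -8549.8$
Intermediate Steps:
$z = - \frac{42869}{23892}$ ($z = \left(-42869\right) \frac{1}{23892} = - \frac{42869}{23892} \approx -1.7943$)
$x = -8548$ ($x = -5 - 8543 = -8548$)
$x + z = -8548 - \frac{42869}{23892} = - \frac{204271685}{23892}$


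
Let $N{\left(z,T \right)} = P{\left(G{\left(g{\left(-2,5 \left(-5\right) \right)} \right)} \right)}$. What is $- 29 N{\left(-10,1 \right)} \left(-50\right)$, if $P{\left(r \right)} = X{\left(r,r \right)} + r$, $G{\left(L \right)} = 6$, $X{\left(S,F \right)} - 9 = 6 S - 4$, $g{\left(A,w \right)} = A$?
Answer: $68150$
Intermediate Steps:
$X{\left(S,F \right)} = 5 + 6 S$ ($X{\left(S,F \right)} = 9 + \left(6 S - 4\right) = 9 + \left(-4 + 6 S\right) = 5 + 6 S$)
$P{\left(r \right)} = 5 + 7 r$ ($P{\left(r \right)} = \left(5 + 6 r\right) + r = 5 + 7 r$)
$N{\left(z,T \right)} = 47$ ($N{\left(z,T \right)} = 5 + 7 \cdot 6 = 5 + 42 = 47$)
$- 29 N{\left(-10,1 \right)} \left(-50\right) = \left(-29\right) 47 \left(-50\right) = \left(-1363\right) \left(-50\right) = 68150$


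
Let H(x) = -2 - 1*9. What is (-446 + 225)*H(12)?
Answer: 2431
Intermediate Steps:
H(x) = -11 (H(x) = -2 - 9 = -11)
(-446 + 225)*H(12) = (-446 + 225)*(-11) = -221*(-11) = 2431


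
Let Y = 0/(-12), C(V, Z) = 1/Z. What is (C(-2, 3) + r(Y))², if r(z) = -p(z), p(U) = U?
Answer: ⅑ ≈ 0.11111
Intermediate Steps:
Y = 0 (Y = 0*(-1/12) = 0)
r(z) = -z
(C(-2, 3) + r(Y))² = (1/3 - 1*0)² = (⅓ + 0)² = (⅓)² = ⅑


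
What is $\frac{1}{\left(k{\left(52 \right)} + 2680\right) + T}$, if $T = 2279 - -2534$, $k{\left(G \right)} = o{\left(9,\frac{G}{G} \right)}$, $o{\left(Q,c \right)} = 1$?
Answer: $\frac{1}{7494} \approx 0.00013344$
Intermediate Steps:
$k{\left(G \right)} = 1$
$T = 4813$ ($T = 2279 + 2534 = 4813$)
$\frac{1}{\left(k{\left(52 \right)} + 2680\right) + T} = \frac{1}{\left(1 + 2680\right) + 4813} = \frac{1}{2681 + 4813} = \frac{1}{7494}$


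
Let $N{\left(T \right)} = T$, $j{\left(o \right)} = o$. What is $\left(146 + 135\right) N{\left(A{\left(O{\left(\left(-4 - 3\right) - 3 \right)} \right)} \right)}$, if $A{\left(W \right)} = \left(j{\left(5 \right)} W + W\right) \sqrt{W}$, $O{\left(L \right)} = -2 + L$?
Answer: $- 40464 i \sqrt{3} \approx - 70086.0 i$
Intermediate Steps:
$A{\left(W \right)} = 6 W^{\frac{3}{2}}$ ($A{\left(W \right)} = \left(5 W + W\right) \sqrt{W} = 6 W \sqrt{W} = 6 W^{\frac{3}{2}}$)
$\left(146 + 135\right) N{\left(A{\left(O{\left(\left(-4 - 3\right) - 3 \right)} \right)} \right)} = \left(146 + 135\right) 6 \left(-2 - 10\right)^{\frac{3}{2}} = 281 \cdot 6 \left(-2 - 10\right)^{\frac{3}{2}} = 281 \cdot 6 \left(-12\right)^{\frac{3}{2}} = 281 \cdot 6 \left(- 24 i \sqrt{3}\right) = 281 \left(- 144 i \sqrt{3}\right) = - 40464 i \sqrt{3}$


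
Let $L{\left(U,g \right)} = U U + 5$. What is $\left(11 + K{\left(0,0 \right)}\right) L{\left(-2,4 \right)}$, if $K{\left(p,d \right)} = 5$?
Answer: $144$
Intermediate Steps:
$L{\left(U,g \right)} = 5 + U^{2}$ ($L{\left(U,g \right)} = U^{2} + 5 = 5 + U^{2}$)
$\left(11 + K{\left(0,0 \right)}\right) L{\left(-2,4 \right)} = \left(11 + 5\right) \left(5 + \left(-2\right)^{2}\right) = 16 \left(5 + 4\right) = 16 \cdot 9 = 144$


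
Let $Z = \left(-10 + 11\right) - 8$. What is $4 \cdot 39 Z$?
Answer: $-1092$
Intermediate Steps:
$Z = -7$ ($Z = 1 - 8 = -7$)
$4 \cdot 39 Z = 4 \cdot 39 \left(-7\right) = 156 \left(-7\right) = -1092$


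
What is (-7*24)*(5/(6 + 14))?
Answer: -42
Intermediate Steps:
(-7*24)*(5/(6 + 14)) = -840/20 = -168*¼ = -42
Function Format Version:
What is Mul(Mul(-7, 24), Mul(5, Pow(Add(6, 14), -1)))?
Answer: -42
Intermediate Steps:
Mul(Mul(-7, 24), Mul(5, Pow(Add(6, 14), -1))) = Mul(-168, Mul(5, Pow(20, -1))) = Mul(-168, Mul(5, Rational(1, 20))) = Mul(-168, Rational(1, 4)) = -42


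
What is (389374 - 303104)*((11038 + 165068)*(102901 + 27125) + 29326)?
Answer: 1975443939834140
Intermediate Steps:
(389374 - 303104)*((11038 + 165068)*(102901 + 27125) + 29326) = 86270*(176106*130026 + 29326) = 86270*(22898358756 + 29326) = 86270*22898388082 = 1975443939834140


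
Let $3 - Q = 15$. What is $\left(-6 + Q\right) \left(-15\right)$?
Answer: $270$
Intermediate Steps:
$Q = -12$ ($Q = 3 - 15 = -12$)
$\left(-6 + Q\right) \left(-15\right) = \left(-6 - 12\right) \left(-15\right) = \left(-18\right) \left(-15\right) = 270$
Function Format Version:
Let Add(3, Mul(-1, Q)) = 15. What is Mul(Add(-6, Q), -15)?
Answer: 270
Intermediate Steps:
Q = -12 (Q = Add(3, Mul(-1, 15)) = Add(3, -15) = -12)
Mul(Add(-6, Q), -15) = Mul(Add(-6, -12), -15) = Mul(-18, -15) = 270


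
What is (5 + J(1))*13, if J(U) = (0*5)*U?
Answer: 65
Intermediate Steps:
J(U) = 0 (J(U) = 0*U = 0)
(5 + J(1))*13 = (5 + 0)*13 = 5*13 = 65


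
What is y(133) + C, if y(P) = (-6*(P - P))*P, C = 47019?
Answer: 47019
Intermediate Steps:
y(P) = 0 (y(P) = (-6*0)*P = 0*P = 0)
y(133) + C = 0 + 47019 = 47019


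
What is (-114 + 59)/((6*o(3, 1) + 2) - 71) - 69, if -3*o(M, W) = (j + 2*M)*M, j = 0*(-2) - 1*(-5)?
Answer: -1852/27 ≈ -68.593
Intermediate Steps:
j = 5 (j = 0 + 5 = 5)
o(M, W) = -M*(5 + 2*M)/3 (o(M, W) = -(5 + 2*M)*M/3 = -M*(5 + 2*M)/3)
(-114 + 59)/((6*o(3, 1) + 2) - 71) - 69 = (-114 + 59)/((6*(-⅓*3*(5 + 2*3)) + 2) - 71) - 69 = -55/((6*(-⅓*3*(5 + 6)) + 2) - 71) - 69 = -55/((6*(-⅓*3*11) + 2) - 71) - 69 = -55/((6*(-11) + 2) - 71) - 69 = -55/((-66 + 2) - 71) - 69 = -55/(-64 - 71) - 69 = -55/(-135) - 69 = -55*(-1/135) - 69 = 11/27 - 69 = -1852/27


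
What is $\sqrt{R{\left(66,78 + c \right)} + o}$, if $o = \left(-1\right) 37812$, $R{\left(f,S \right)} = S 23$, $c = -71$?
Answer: $i \sqrt{37651} \approx 194.04 i$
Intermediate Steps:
$R{\left(f,S \right)} = 23 S$
$o = -37812$
$\sqrt{R{\left(66,78 + c \right)} + o} = \sqrt{23 \left(78 - 71\right) - 37812} = \sqrt{23 \cdot 7 - 37812} = \sqrt{161 - 37812} = \sqrt{-37651} = i \sqrt{37651}$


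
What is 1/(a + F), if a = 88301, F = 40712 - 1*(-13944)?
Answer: 1/142957 ≈ 6.9951e-6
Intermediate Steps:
F = 54656 (F = 40712 + 13944 = 54656)
1/(a + F) = 1/(88301 + 54656) = 1/142957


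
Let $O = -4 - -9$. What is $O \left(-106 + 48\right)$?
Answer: $-290$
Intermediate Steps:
$O = 5$ ($O = -4 + 9 = 5$)
$O \left(-106 + 48\right) = 5 \left(-106 + 48\right) = 5 \left(-58\right) = -290$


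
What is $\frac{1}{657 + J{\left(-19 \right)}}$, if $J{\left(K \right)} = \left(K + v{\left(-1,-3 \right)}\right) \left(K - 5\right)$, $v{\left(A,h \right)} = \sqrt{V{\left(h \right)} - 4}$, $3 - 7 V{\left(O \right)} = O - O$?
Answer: $\frac{2597}{2895261} + \frac{40 i \sqrt{7}}{2895261} \approx 0.00089698 + 3.6553 \cdot 10^{-5} i$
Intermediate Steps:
$V{\left(O \right)} = \frac{3}{7}$ ($V{\left(O \right)} = \frac{3}{7} - \frac{O - O}{7} = \frac{3}{7} - 0 = \frac{3}{7} + 0 = \frac{3}{7}$)
$v{\left(A,h \right)} = \frac{5 i \sqrt{7}}{7}$ ($v{\left(A,h \right)} = \sqrt{\frac{3}{7} - 4} = \sqrt{- \frac{25}{7}} = \frac{5 i \sqrt{7}}{7}$)
$J{\left(K \right)} = \left(-5 + K\right) \left(K + \frac{5 i \sqrt{7}}{7}\right)$ ($J{\left(K \right)} = \left(K + \frac{5 i \sqrt{7}}{7}\right) \left(K - 5\right) = \left(K + \frac{5 i \sqrt{7}}{7}\right) \left(-5 + K\right) = \left(-5 + K\right) \left(K + \frac{5 i \sqrt{7}}{7}\right)$)
$\frac{1}{657 + J{\left(-19 \right)}} = \frac{1}{657 + \left(\left(-19\right)^{2} - -95 - \frac{25 i \sqrt{7}}{7} + \frac{5}{7} i \left(-19\right) \sqrt{7}\right)} = \frac{1}{657 + \left(361 + 95 - \frac{25 i \sqrt{7}}{7} - \frac{95 i \sqrt{7}}{7}\right)} = \frac{1}{657 + \left(456 - \frac{120 i \sqrt{7}}{7}\right)} = \frac{1}{1113 - \frac{120 i \sqrt{7}}{7}}$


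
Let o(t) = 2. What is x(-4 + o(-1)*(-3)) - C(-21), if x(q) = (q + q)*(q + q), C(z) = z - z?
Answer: 400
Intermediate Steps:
C(z) = 0
x(q) = 4*q² (x(q) = (2*q)*(2*q) = 4*q²)
x(-4 + o(-1)*(-3)) - C(-21) = 4*(-4 + 2*(-3))² - 1*0 = 4*(-4 - 6)² + 0 = 4*(-10)² + 0 = 4*100 + 0 = 400 + 0 = 400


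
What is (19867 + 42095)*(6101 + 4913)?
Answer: 682449468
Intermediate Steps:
(19867 + 42095)*(6101 + 4913) = 61962*11014 = 682449468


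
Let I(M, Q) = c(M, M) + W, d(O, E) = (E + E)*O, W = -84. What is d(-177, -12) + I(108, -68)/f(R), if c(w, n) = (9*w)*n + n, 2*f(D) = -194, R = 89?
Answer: 307056/97 ≈ 3165.5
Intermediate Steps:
d(O, E) = 2*E*O (d(O, E) = (2*E)*O = 2*E*O)
f(D) = -97 (f(D) = (½)*(-194) = -97)
c(w, n) = n + 9*n*w (c(w, n) = 9*n*w + n = n + 9*n*w)
I(M, Q) = -84 + M*(1 + 9*M) (I(M, Q) = M*(1 + 9*M) - 84 = -84 + M*(1 + 9*M))
d(-177, -12) + I(108, -68)/f(R) = 2*(-12)*(-177) + (-84 + 108*(1 + 9*108))/(-97) = 4248 + (-84 + 108*(1 + 972))*(-1/97) = 4248 + (-84 + 108*973)*(-1/97) = 4248 + (-84 + 105084)*(-1/97) = 4248 + 105000*(-1/97) = 4248 - 105000/97 = 307056/97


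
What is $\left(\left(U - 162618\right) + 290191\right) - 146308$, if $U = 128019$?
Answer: $109284$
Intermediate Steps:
$\left(\left(U - 162618\right) + 290191\right) - 146308 = \left(\left(128019 - 162618\right) + 290191\right) - 146308 = \left(-34599 + 290191\right) - 146308 = 255592 - 146308 = 109284$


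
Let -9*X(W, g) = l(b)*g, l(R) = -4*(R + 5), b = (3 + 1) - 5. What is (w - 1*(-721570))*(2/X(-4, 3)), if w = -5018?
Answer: 268707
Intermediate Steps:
b = -1 (b = 4 - 5 = -1)
l(R) = -20 - 4*R (l(R) = -4*(5 + R) = -20 - 4*R)
X(W, g) = 16*g/9 (X(W, g) = -(-20 - 4*(-1))*g/9 = -(-20 + 4)*g/9 = -(-16)*g/9 = 16*g/9)
(w - 1*(-721570))*(2/X(-4, 3)) = (-5018 - 1*(-721570))*(2/(((16/9)*3))) = (-5018 + 721570)*(2/(16/3)) = 716552*(2*(3/16)) = 716552*(3/8) = 268707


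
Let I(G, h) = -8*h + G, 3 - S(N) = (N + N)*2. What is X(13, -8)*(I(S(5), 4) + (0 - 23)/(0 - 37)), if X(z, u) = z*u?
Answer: 186160/37 ≈ 5031.4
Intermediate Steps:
S(N) = 3 - 4*N (S(N) = 3 - (N + N)*2 = 3 - 2*N*2 = 3 - 4*N)
I(G, h) = G - 8*h
X(z, u) = u*z
X(13, -8)*(I(S(5), 4) + (0 - 23)/(0 - 37)) = (-8*13)*(((3 - 4*5) - 8*4) + (0 - 23)/(0 - 37)) = -104*(((3 - 20) - 32) - 23/(-37)) = -104*((-17 - 32) - 23*(-1/37)) = -104*(-49 + 23/37) = -104*(-1790/37) = 186160/37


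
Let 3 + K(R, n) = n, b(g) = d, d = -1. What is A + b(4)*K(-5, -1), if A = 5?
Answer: 9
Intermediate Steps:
b(g) = -1
K(R, n) = -3 + n
A + b(4)*K(-5, -1) = 5 - (-3 - 1) = 5 - 1*(-4) = 5 + 4 = 9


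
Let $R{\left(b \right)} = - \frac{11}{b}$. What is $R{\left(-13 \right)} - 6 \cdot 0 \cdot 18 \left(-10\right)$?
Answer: $\frac{11}{13} \approx 0.84615$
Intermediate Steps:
$R{\left(-13 \right)} - 6 \cdot 0 \cdot 18 \left(-10\right) = - \frac{11}{-13} - 6 \cdot 0 \cdot 18 \left(-10\right) = \left(-11\right) \left(- \frac{1}{13}\right) - 0 \cdot 18 \left(-10\right) = \frac{11}{13} - 0 \left(-10\right) = \frac{11}{13} - 0 = \frac{11}{13} + 0 = \frac{11}{13}$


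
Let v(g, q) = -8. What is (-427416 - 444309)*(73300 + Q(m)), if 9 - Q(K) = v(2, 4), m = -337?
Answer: -63912261825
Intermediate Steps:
Q(K) = 17 (Q(K) = 9 - 1*(-8) = 9 + 8 = 17)
(-427416 - 444309)*(73300 + Q(m)) = (-427416 - 444309)*(73300 + 17) = -871725*73317 = -63912261825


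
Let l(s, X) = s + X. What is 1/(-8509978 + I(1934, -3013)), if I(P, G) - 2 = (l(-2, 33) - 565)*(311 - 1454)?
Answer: -1/7899614 ≈ -1.2659e-7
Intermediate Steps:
l(s, X) = X + s
I(P, G) = 610364 (I(P, G) = 2 + ((33 - 2) - 565)*(311 - 1454) = 2 + (31 - 565)*(-1143) = 2 - 534*(-1143) = 2 + 610362 = 610364)
1/(-8509978 + I(1934, -3013)) = 1/(-8509978 + 610364) = 1/(-7899614) = -1/7899614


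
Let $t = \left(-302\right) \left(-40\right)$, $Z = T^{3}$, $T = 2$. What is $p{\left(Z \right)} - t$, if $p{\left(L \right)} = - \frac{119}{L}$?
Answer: $- \frac{96759}{8} \approx -12095.0$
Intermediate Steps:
$Z = 8$ ($Z = 2^{3} = 8$)
$t = 12080$
$p{\left(Z \right)} - t = - \frac{119}{8} - 12080 = - \frac{96759}{8}$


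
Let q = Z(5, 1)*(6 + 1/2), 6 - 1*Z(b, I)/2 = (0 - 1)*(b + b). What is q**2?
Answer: 43264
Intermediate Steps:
Z(b, I) = 12 + 4*b (Z(b, I) = 12 - 2*(0 - 1)*(b + b) = 12 - (-2)*2*b = 12 - (-4)*b = 12 + 4*b)
q = 208 (q = (12 + 4*5)*(6 + 1/2) = (12 + 20)*(6 + 1/2) = 32*(13/2) = 208)
q**2 = 208**2 = 43264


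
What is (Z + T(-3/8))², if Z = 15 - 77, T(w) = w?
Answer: 249001/64 ≈ 3890.6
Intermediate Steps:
Z = -62
(Z + T(-3/8))² = (-62 - 3/8)² = (-499/8)² = 249001/64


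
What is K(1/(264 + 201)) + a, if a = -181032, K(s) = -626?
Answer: -181658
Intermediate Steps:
K(1/(264 + 201)) + a = -626 - 181032 = -181658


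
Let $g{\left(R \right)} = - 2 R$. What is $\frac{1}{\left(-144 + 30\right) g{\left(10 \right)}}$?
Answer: $\frac{1}{2280} \approx 0.0004386$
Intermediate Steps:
$\frac{1}{\left(-144 + 30\right) g{\left(10 \right)}} = \frac{1}{\left(-144 + 30\right) \left(\left(-2\right) 10\right)} = \frac{1}{\left(-114\right) \left(-20\right)} = \frac{1}{2280}$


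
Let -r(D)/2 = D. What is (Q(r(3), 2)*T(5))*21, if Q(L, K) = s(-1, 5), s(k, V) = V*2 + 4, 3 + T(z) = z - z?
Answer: -882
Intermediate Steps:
r(D) = -2*D
T(z) = -3 (T(z) = -3 + (z - z) = -3 + 0 = -3)
s(k, V) = 4 + 2*V (s(k, V) = 2*V + 4 = 4 + 2*V)
Q(L, K) = 14 (Q(L, K) = 4 + 2*5 = 4 + 10 = 14)
(Q(r(3), 2)*T(5))*21 = (14*(-3))*21 = -42*21 = -882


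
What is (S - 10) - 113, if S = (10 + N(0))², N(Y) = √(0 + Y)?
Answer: -23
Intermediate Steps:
N(Y) = √Y
S = 100 (S = (10 + √0)² = (10 + 0)² = 10² = 100)
(S - 10) - 113 = (100 - 10) - 113 = 90 - 113 = -23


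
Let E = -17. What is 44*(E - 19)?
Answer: -1584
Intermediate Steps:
44*(E - 19) = 44*(-17 - 19) = 44*(-36) = -1584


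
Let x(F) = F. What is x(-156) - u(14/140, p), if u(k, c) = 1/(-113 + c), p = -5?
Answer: -18407/118 ≈ -155.99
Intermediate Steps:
x(-156) - u(14/140, p) = -156 - 1/(-113 - 5) = -156 - 1/(-118) = -156 - 1*(-1/118) = -156 + 1/118 = -18407/118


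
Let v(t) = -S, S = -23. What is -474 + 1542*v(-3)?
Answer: 34992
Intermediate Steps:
v(t) = 23 (v(t) = -1*(-23) = 23)
-474 + 1542*v(-3) = -474 + 1542*23 = -474 + 35466 = 34992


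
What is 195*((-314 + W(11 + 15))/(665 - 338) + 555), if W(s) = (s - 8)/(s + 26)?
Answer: 23552275/218 ≈ 1.0804e+5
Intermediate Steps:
W(s) = (-8 + s)/(26 + s)
195*((-314 + W(11 + 15))/(665 - 338) + 555) = 195*((-314 + (-8 + (11 + 15))/(26 + (11 + 15)))/(665 - 338) + 555) = 195*((-314 + (-8 + 26)/(26 + 26))/327 + 555) = 195*((-314 + 18/52)*(1/327) + 555) = 195*((-314 + (1/52)*18)*(1/327) + 555) = 195*((-314 + 9/26)*(1/327) + 555) = 195*(-8155/26*1/327 + 555) = 195*(-8155/8502 + 555) = 195*(4710455/8502) = 23552275/218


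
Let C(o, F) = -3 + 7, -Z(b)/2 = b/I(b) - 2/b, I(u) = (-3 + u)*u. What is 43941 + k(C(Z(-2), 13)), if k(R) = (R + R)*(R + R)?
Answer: 44005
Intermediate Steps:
I(u) = u*(-3 + u)
Z(b) = -2/(-3 + b) + 4/b (Z(b) = -2*(b/((b*(-3 + b))) - 2/b) = -2*(b*(1/(b*(-3 + b))) - 2/b) = -2*(1/(-3 + b) - 2/b) = -2/(-3 + b) + 4/b)
C(o, F) = 4
k(R) = 4*R² (k(R) = (2*R)*(2*R) = 4*R²)
43941 + k(C(Z(-2), 13)) = 43941 + 4*4² = 43941 + 4*16 = 43941 + 64 = 44005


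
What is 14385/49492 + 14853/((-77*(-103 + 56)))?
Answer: 787163991/179111548 ≈ 4.3948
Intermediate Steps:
14385/49492 + 14853/((-77*(-103 + 56))) = 14385*(1/49492) + 14853/((-77*(-47))) = 14385/49492 + 14853/3619 = 787163991/179111548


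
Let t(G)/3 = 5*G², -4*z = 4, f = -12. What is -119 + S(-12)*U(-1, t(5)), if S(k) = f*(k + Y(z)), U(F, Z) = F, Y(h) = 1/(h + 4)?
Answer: -259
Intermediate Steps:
z = -1 (z = -¼*4 = -1)
Y(h) = 1/(4 + h)
t(G) = 15*G² (t(G) = 3*(5*G²) = 15*G²)
S(k) = -4 - 12*k (S(k) = -12*(k + 1/(4 - 1)) = -12*(k + 1/3) = -12*(k + ⅓) = -12*(⅓ + k) = -4 - 12*k)
-119 + S(-12)*U(-1, t(5)) = -119 + (-4 - 12*(-12))*(-1) = -119 + (-4 + 144)*(-1) = -119 + 140*(-1) = -119 - 140 = -259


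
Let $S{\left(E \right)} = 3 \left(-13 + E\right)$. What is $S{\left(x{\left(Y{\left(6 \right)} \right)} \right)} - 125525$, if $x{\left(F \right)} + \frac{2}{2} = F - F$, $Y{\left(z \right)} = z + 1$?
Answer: $-125567$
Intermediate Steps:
$Y{\left(z \right)} = 1 + z$
$x{\left(F \right)} = -1$ ($x{\left(F \right)} = -1 + \left(F - F\right) = -1 + 0 = -1$)
$S{\left(E \right)} = -39 + 3 E$
$S{\left(x{\left(Y{\left(6 \right)} \right)} \right)} - 125525 = \left(-39 + 3 \left(-1\right)\right) - 125525 = \left(-39 - 3\right) - 125525 = -42 - 125525 = -125567$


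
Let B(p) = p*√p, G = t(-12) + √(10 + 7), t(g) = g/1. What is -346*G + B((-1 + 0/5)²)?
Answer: 4153 - 346*√17 ≈ 2726.4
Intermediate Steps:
t(g) = g (t(g) = g*1 = g)
G = -12 + √17 (G = -12 + √(10 + 7) = -12 + √17 ≈ -7.8769)
B(p) = p^(3/2)
-346*G + B((-1 + 0/5)²) = -346*(-12 + √17) + ((-1 + 0/5)²)^(3/2) = (4152 - 346*√17) + ((-1 + 0*(⅕))²)^(3/2) = (4152 - 346*√17) + ((-1 + 0)²)^(3/2) = (4152 - 346*√17) + ((-1)²)^(3/2) = (4152 - 346*√17) + 1^(3/2) = (4152 - 346*√17) + 1 = 4153 - 346*√17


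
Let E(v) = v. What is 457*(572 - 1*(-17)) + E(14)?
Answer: 269187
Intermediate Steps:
457*(572 - 1*(-17)) + E(14) = 457*(572 - 1*(-17)) + 14 = 457*(572 + 17) + 14 = 457*589 + 14 = 269173 + 14 = 269187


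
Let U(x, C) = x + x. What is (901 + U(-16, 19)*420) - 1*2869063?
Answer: -2881602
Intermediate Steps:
U(x, C) = 2*x
(901 + U(-16, 19)*420) - 1*2869063 = (901 + (2*(-16))*420) - 1*2869063 = (901 - 32*420) - 2869063 = (901 - 13440) - 2869063 = -12539 - 2869063 = -2881602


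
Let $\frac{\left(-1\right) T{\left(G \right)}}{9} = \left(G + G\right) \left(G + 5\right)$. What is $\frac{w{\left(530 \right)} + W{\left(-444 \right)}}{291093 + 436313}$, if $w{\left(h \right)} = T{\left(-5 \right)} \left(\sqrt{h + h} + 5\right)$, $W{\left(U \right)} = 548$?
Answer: $\frac{274}{363703} \approx 0.00075336$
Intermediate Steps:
$T{\left(G \right)} = - 18 G \left(5 + G\right)$ ($T{\left(G \right)} = - 9 \left(G + G\right) \left(G + 5\right) = - 9 \cdot 2 G \left(5 + G\right) = - 18 G \left(5 + G\right)$)
$w{\left(h \right)} = 0$ ($w{\left(h \right)} = \left(-18\right) \left(-5\right) \left(5 - 5\right) \left(\sqrt{h + h} + 5\right) = \left(-18\right) \left(-5\right) 0 \left(\sqrt{2 h} + 5\right) = 0 \left(\sqrt{2} \sqrt{h} + 5\right) = 0 \left(5 + \sqrt{2} \sqrt{h}\right) = 0$)
$\frac{w{\left(530 \right)} + W{\left(-444 \right)}}{291093 + 436313} = \frac{0 + 548}{291093 + 436313} = \frac{548}{727406} = 548 \cdot \frac{1}{727406} = \frac{274}{363703}$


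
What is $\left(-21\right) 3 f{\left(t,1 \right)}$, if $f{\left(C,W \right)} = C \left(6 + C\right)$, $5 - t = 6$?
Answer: $315$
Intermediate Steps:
$t = -1$ ($t = 5 - 6 = -1$)
$\left(-21\right) 3 f{\left(t,1 \right)} = \left(-21\right) 3 \left(- (6 - 1)\right) = - 63 \left(\left(-1\right) 5\right) = \left(-63\right) \left(-5\right) = 315$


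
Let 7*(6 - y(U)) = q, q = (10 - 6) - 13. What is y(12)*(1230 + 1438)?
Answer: 136068/7 ≈ 19438.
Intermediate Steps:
q = -9 (q = 4 - 13 = -9)
y(U) = 51/7 (y(U) = 6 - ⅐*(-9) = 6 + 9/7 = 51/7)
y(12)*(1230 + 1438) = 51*(1230 + 1438)/7 = (51/7)*2668 = 136068/7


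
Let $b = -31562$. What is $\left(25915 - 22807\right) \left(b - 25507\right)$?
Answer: $-177370452$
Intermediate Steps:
$\left(25915 - 22807\right) \left(b - 25507\right) = \left(25915 - 22807\right) \left(-31562 - 25507\right) = 3108 \left(-57069\right) = -177370452$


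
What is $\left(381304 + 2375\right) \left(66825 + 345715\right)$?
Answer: $158282934660$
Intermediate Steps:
$\left(381304 + 2375\right) \left(66825 + 345715\right) = 383679 \cdot 412540 = 158282934660$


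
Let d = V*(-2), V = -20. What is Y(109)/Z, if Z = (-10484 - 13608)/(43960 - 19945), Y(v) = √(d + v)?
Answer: -24015*√149/24092 ≈ -12.168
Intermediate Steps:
d = 40 (d = -20*(-2) = 40)
Y(v) = √(40 + v)
Z = -24092/24015 ≈ -1.0032
Y(109)/Z = √(40 + 109)/(-24092/24015) = √149*(-24015/24092) = -24015*√149/24092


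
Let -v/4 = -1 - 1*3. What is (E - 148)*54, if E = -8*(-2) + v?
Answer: -6264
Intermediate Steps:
v = 16 (v = -4*(-1 - 1*3) = -4*(-1 - 3) = -4*(-4) = 16)
E = 32 (E = -8*(-2) + 16 = 16 + 16 = 32)
(E - 148)*54 = (32 - 148)*54 = -116*54 = -6264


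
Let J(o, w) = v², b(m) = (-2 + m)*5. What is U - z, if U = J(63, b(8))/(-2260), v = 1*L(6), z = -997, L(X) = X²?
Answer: 562981/565 ≈ 996.43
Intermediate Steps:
v = 36 (v = 1*6² = 1*36 = 36)
b(m) = -10 + 5*m
J(o, w) = 1296 (J(o, w) = 36² = 1296)
U = -324/565 (U = 1296/(-2260) = 1296*(-1/2260) = -324/565 ≈ -0.57345)
U - z = -324/565 - 1*(-997) = -324/565 + 997 = 562981/565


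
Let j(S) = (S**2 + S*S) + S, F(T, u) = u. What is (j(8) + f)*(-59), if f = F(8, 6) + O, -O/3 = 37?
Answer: -1829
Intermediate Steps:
O = -111 (O = -3*37 = -111)
j(S) = S + 2*S**2 (j(S) = (S**2 + S**2) + S = 2*S**2 + S = S + 2*S**2)
f = -105 (f = 6 - 111 = -105)
(j(8) + f)*(-59) = (8*(1 + 2*8) - 105)*(-59) = (8*(1 + 16) - 105)*(-59) = (8*17 - 105)*(-59) = (136 - 105)*(-59) = 31*(-59) = -1829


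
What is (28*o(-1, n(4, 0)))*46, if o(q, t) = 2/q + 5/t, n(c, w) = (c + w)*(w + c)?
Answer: -4347/2 ≈ -2173.5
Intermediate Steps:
n(c, w) = (c + w)² (n(c, w) = (c + w)*(c + w) = (c + w)²)
(28*o(-1, n(4, 0)))*46 = (28*(2/(-1) + 5/((4 + 0)²)))*46 = (28*(2*(-1) + 5/(4²)))*46 = (28*(-2 + 5/16))*46 = (28*(-27/16))*46 = -189/4*46 = -4347/2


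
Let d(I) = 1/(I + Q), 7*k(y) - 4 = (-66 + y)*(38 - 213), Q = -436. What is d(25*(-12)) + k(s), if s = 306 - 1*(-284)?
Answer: -67488263/5152 ≈ -13099.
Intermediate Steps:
s = 590 (s = 306 + 284 = 590)
k(y) = 11554/7 - 25*y (k(y) = 4/7 + ((-66 + y)*(38 - 213))/7 = 4/7 + ((-66 + y)*(-175))/7 = 4/7 + (11550 - 175*y)/7 = 4/7 + (1650 - 25*y) = 11554/7 - 25*y)
d(I) = 1/(-436 + I) (d(I) = 1/(I - 436) = 1/(-436 + I))
d(25*(-12)) + k(s) = 1/(-436 + 25*(-12)) + (11554/7 - 25*590) = 1/(-436 - 300) + (11554/7 - 14750) = 1/(-736) - 91696/7 = -1/736 - 91696/7 = -67488263/5152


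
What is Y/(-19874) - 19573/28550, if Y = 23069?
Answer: -261903438/141850675 ≈ -1.8463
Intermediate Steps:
Y/(-19874) - 19573/28550 = 23069/(-19874) - 19573/28550 = 23069*(-1/19874) - 19573*1/28550 = -23069/19874 - 19573/28550 = -261903438/141850675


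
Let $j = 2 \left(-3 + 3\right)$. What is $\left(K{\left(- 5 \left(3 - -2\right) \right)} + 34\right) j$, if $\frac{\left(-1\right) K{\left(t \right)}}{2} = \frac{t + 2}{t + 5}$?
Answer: $0$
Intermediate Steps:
$K{\left(t \right)} = - \frac{2 \left(2 + t\right)}{5 + t}$ ($K{\left(t \right)} = - 2 \frac{t + 2}{t + 5} = - 2 \frac{2 + t}{5 + t} = - \frac{2 \left(2 + t\right)}{5 + t}$)
$j = 0$ ($j = 2 \cdot 0 = 0$)
$\left(K{\left(- 5 \left(3 - -2\right) \right)} + 34\right) j = \left(\frac{2 \left(-2 - - 5 \left(3 - -2\right)\right)}{5 - 5 \left(3 - -2\right)} + 34\right) 0 = \left(\frac{2 \left(-2 - - 5 \left(3 + 2\right)\right)}{5 - 5 \left(3 + 2\right)} + 34\right) 0 = \left(\frac{2 \left(-2 - \left(-5\right) 5\right)}{5 - 25} + 34\right) 0 = \left(\frac{2 \left(-2 - -25\right)}{5 - 25} + 34\right) 0 = \left(\frac{2 \left(-2 + 25\right)}{-20} + 34\right) 0 = \left(2 \left(- \frac{1}{20}\right) 23 + 34\right) 0 = \left(- \frac{23}{10} + 34\right) 0 = \frac{317}{10} \cdot 0 = 0$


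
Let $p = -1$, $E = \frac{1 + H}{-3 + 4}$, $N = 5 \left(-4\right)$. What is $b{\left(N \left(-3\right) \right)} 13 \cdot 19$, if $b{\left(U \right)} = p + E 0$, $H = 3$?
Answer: $-247$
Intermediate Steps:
$N = -20$
$E = 4$ ($E = \frac{1 + 3}{-3 + 4} = \frac{4}{1} = 4 \cdot 1 = 4$)
$b{\left(U \right)} = -1$ ($b{\left(U \right)} = -1 + 4 \cdot 0 = -1 + 0 = -1$)
$b{\left(N \left(-3\right) \right)} 13 \cdot 19 = \left(-1\right) 13 \cdot 19 = \left(-13\right) 19 = -247$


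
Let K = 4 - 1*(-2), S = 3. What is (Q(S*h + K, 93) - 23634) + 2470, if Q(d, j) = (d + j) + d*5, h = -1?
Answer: -21053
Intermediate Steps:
K = 6 (K = 4 + 2 = 6)
Q(d, j) = j + 6*d (Q(d, j) = (d + j) + 5*d = j + 6*d)
(Q(S*h + K, 93) - 23634) + 2470 = ((93 + 6*(3*(-1) + 6)) - 23634) + 2470 = ((93 + 6*(-3 + 6)) - 23634) + 2470 = ((93 + 6*3) - 23634) + 2470 = ((93 + 18) - 23634) + 2470 = (111 - 23634) + 2470 = -23523 + 2470 = -21053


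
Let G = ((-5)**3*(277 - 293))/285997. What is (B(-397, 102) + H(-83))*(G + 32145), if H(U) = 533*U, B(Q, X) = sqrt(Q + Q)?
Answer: -406705741620035/285997 + 9193375565*I*sqrt(794)/285997 ≈ -1.4221e+9 + 9.0578e+5*I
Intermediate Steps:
B(Q, X) = sqrt(2)*sqrt(Q) (B(Q, X) = sqrt(2*Q) = sqrt(2)*sqrt(Q))
G = 2000/285997 (G = -125*(-16)*(1/285997) = 2000*(1/285997) = 2000/285997 ≈ 0.0069931)
(B(-397, 102) + H(-83))*(G + 32145) = (sqrt(2)*sqrt(-397) + 533*(-83))*(2000/285997 + 32145) = (sqrt(2)*(I*sqrt(397)) - 44239)*(9193375565/285997) = (I*sqrt(794) - 44239)*(9193375565/285997) = (-44239 + I*sqrt(794))*(9193375565/285997) = -406705741620035/285997 + 9193375565*I*sqrt(794)/285997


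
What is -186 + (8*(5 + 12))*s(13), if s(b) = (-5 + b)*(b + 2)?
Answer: 16134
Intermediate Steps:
s(b) = (-5 + b)*(2 + b)
-186 + (8*(5 + 12))*s(13) = -186 + (8*(5 + 12))*(-10 + 13² - 3*13) = -186 + (8*17)*(-10 + 169 - 39) = -186 + 136*120 = -186 + 16320 = 16134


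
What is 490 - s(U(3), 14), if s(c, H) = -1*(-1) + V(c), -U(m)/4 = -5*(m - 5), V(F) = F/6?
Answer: 1487/3 ≈ 495.67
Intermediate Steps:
V(F) = F/6 (V(F) = F*(⅙) = F/6)
U(m) = -100 + 20*m (U(m) = -(-20)*(m - 5) = -(-20)*(-5 + m) = -4*(25 - 5*m) = -100 + 20*m)
s(c, H) = 1 + c/6 (s(c, H) = -1*(-1) + c/6 = 1 + c/6)
490 - s(U(3), 14) = 490 - (1 + (-100 + 20*3)/6) = 490 - (1 + (-100 + 60)/6) = 490 - (1 + (⅙)*(-40)) = 490 - (1 - 20/3) = 490 - 1*(-17/3) = 490 + 17/3 = 1487/3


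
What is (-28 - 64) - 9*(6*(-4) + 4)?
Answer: 88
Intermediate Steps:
(-28 - 64) - 9*(6*(-4) + 4) = -92 - 9*(-24 + 4) = -92 - 9*(-20) = -92 + 180 = 88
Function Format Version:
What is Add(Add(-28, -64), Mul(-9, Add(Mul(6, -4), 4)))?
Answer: 88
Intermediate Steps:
Add(Add(-28, -64), Mul(-9, Add(Mul(6, -4), 4))) = Add(-92, Mul(-9, Add(-24, 4))) = Add(-92, Mul(-9, -20)) = Add(-92, 180) = 88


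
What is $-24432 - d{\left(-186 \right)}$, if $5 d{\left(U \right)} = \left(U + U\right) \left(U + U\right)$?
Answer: $- \frac{260544}{5} \approx -52109.0$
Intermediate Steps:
$d{\left(U \right)} = \frac{4 U^{2}}{5}$ ($d{\left(U \right)} = \frac{\left(U + U\right) \left(U + U\right)}{5} = \frac{2 U 2 U}{5} = \frac{4 U^{2}}{5}$)
$-24432 - d{\left(-186 \right)} = -24432 - \frac{4 \left(-186\right)^{2}}{5} = -24432 - \frac{4}{5} \cdot 34596 = -24432 - \frac{138384}{5} = - \frac{260544}{5}$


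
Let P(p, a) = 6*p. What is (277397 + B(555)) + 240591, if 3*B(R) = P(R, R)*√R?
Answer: 517988 + 1110*√555 ≈ 5.4414e+5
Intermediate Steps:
B(R) = 2*R^(3/2) (B(R) = ((6*R)*√R)/3 = (6*R^(3/2))/3 = 2*R^(3/2))
(277397 + B(555)) + 240591 = (277397 + 2*555^(3/2)) + 240591 = (277397 + 2*(555*√555)) + 240591 = (277397 + 1110*√555) + 240591 = 517988 + 1110*√555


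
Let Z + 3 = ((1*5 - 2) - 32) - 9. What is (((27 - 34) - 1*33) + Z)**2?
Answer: 6561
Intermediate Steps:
Z = -41 (Z = -3 + (((1*5 - 2) - 32) - 9) = -3 + (((5 - 2) - 32) - 9) = -3 + ((3 - 32) - 9) = -3 + (-29 - 9) = -3 - 38 = -41)
(((27 - 34) - 1*33) + Z)**2 = (((27 - 34) - 1*33) - 41)**2 = ((-7 - 33) - 41)**2 = (-40 - 41)**2 = (-81)**2 = 6561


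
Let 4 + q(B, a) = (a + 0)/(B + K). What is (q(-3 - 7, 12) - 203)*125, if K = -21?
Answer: -803625/31 ≈ -25923.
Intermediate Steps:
q(B, a) = -4 + a/(-21 + B) (q(B, a) = -4 + (a + 0)/(B - 21) = -4 + a/(-21 + B))
(q(-3 - 7, 12) - 203)*125 = ((84 + 12 - 4*(-3 - 7))/(-21 + (-3 - 7)) - 203)*125 = ((84 + 12 - 4*(-10))/(-21 - 10) - 203)*125 = ((84 + 12 + 40)/(-31) - 203)*125 = (-1/31*136 - 203)*125 = (-136/31 - 203)*125 = -6429/31*125 = -803625/31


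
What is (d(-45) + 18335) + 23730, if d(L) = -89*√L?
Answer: 42065 - 267*I*√5 ≈ 42065.0 - 597.03*I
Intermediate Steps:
(d(-45) + 18335) + 23730 = (-267*I*√5 + 18335) + 23730 = (18335 - 267*I*√5) + 23730 = 42065 - 267*I*√5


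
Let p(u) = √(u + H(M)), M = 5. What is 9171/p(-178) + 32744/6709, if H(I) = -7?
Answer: 32744/6709 - 9171*I*√185/185 ≈ 4.8806 - 674.27*I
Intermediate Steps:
p(u) = √(-7 + u) (p(u) = √(u - 7) = √(-7 + u))
9171/p(-178) + 32744/6709 = 9171/(√(-7 - 178)) + 32744/6709 = 9171/(√(-185)) + 32744*(1/6709) = 9171/((I*√185)) + 32744/6709 = 9171*(-I*√185/185) + 32744/6709 = -9171*I*√185/185 + 32744/6709 = 32744/6709 - 9171*I*√185/185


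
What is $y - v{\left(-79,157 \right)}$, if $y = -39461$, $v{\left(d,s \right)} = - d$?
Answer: $-39540$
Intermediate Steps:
$y - v{\left(-79,157 \right)} = -39461 - \left(-1\right) \left(-79\right) = -39461 - 79 = -39540$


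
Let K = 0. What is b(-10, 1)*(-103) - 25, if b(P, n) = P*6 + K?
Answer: 6155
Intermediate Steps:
b(P, n) = 6*P (b(P, n) = P*6 + 0 = 6*P + 0 = 6*P)
b(-10, 1)*(-103) - 25 = (6*(-10))*(-103) - 25 = -60*(-103) - 25 = 6180 - 25 = 6155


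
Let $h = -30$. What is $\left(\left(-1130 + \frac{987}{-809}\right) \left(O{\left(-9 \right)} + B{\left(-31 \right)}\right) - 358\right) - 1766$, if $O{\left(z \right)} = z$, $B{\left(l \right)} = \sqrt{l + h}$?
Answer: $\frac{6518097}{809} - \frac{915157 i \sqrt{61}}{809} \approx 8057.0 - 8835.1 i$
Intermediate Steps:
$B{\left(l \right)} = \sqrt{-30 + l}$ ($B{\left(l \right)} = \sqrt{l - 30} = \sqrt{-30 + l}$)
$\left(\left(-1130 + \frac{987}{-809}\right) \left(O{\left(-9 \right)} + B{\left(-31 \right)}\right) - 358\right) - 1766 = \left(\left(-1130 + \frac{987}{-809}\right) \left(-9 + \sqrt{-30 - 31}\right) - 358\right) - 1766 = \left(\left(-1130 + 987 \left(- \frac{1}{809}\right)\right) \left(-9 + \sqrt{-61}\right) - 358\right) - 1766 = \left(\left(-1130 - \frac{987}{809}\right) \left(-9 + i \sqrt{61}\right) - 358\right) - 1766 = \left(- \frac{915157 \left(-9 + i \sqrt{61}\right)}{809} - 358\right) - 1766 = \left(\left(\frac{8236413}{809} - \frac{915157 i \sqrt{61}}{809}\right) - 358\right) - 1766 = \left(\frac{7946791}{809} - \frac{915157 i \sqrt{61}}{809}\right) - 1766 = \frac{6518097}{809} - \frac{915157 i \sqrt{61}}{809}$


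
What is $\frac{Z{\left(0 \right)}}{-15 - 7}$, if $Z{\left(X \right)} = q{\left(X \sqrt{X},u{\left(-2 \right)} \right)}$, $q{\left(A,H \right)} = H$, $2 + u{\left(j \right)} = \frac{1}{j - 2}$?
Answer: $\frac{9}{88} \approx 0.10227$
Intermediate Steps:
$u{\left(j \right)} = -2 + \frac{1}{-2 + j}$ ($u{\left(j \right)} = -2 + \frac{1}{j - 2} = -2 + \frac{1}{-2 + j}$)
$Z{\left(X \right)} = - \frac{9}{4}$ ($Z{\left(X \right)} = \frac{5 - -4}{-2 - 2} = \frac{5 + 4}{-4} = \left(- \frac{1}{4}\right) 9 = - \frac{9}{4}$)
$\frac{Z{\left(0 \right)}}{-15 - 7} = \frac{1}{-15 - 7} \left(- \frac{9}{4}\right) = \frac{1}{-22} \left(- \frac{9}{4}\right) = \left(- \frac{1}{22}\right) \left(- \frac{9}{4}\right) = \frac{9}{88}$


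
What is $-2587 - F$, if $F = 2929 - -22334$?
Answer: $-27850$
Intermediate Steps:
$F = 25263$ ($F = 2929 + 22334 = 25263$)
$-2587 - F = -2587 - 25263 = -27850$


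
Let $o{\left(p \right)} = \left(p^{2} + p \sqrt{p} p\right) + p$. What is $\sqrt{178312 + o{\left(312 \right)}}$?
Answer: $8 \sqrt{4312 + 3042 \sqrt{78}} \approx 1412.6$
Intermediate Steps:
$o{\left(p \right)} = p + p^{2} + p^{\frac{5}{2}}$ ($o{\left(p \right)} = \left(p^{2} + p^{\frac{3}{2}} p\right) + p = \left(p^{2} + p^{\frac{5}{2}}\right) + p = p + p^{2} + p^{\frac{5}{2}}$)
$\sqrt{178312 + o{\left(312 \right)}} = \sqrt{178312 + \left(312 + 312^{2} + 312^{\frac{5}{2}}\right)} = \sqrt{178312 + \left(312 + 97344 + 194688 \sqrt{78}\right)} = \sqrt{178312 + \left(97656 + 194688 \sqrt{78}\right)} = \sqrt{275968 + 194688 \sqrt{78}}$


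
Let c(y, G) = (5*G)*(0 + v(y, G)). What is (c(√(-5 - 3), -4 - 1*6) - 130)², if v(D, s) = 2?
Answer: 52900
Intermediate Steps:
c(y, G) = 10*G (c(y, G) = (5*G)*(0 + 2) = (5*G)*2 = 10*G)
(c(√(-5 - 3), -4 - 1*6) - 130)² = (10*(-4 - 1*6) - 130)² = (10*(-4 - 6) - 130)² = (10*(-10) - 130)² = (-100 - 130)² = (-230)² = 52900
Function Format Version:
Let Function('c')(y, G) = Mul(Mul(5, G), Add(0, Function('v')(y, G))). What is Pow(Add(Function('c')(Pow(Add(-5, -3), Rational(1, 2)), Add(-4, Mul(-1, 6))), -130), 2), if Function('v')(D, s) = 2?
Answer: 52900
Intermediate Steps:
Function('c')(y, G) = Mul(10, G) (Function('c')(y, G) = Mul(Mul(5, G), Add(0, 2)) = Mul(Mul(5, G), 2) = Mul(10, G))
Pow(Add(Function('c')(Pow(Add(-5, -3), Rational(1, 2)), Add(-4, Mul(-1, 6))), -130), 2) = Pow(Add(Mul(10, Add(-4, Mul(-1, 6))), -130), 2) = Pow(Add(Mul(10, Add(-4, -6)), -130), 2) = Pow(Add(Mul(10, -10), -130), 2) = Pow(Add(-100, -130), 2) = Pow(-230, 2) = 52900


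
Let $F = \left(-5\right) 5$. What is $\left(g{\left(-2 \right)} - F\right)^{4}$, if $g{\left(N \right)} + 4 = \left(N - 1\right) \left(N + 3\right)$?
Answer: $104976$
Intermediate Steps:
$g{\left(N \right)} = -4 + \left(-1 + N\right) \left(3 + N\right)$ ($g{\left(N \right)} = -4 + \left(N - 1\right) \left(N + 3\right) = -4 + \left(-1 + N\right) \left(3 + N\right)$)
$F = -25$
$\left(g{\left(-2 \right)} - F\right)^{4} = \left(\left(-7 + \left(-2\right)^{2} + 2 \left(-2\right)\right) - -25\right)^{4} = \left(\left(-7 + 4 - 4\right) + 25\right)^{4} = \left(-7 + 25\right)^{4} = 18^{4} = 104976$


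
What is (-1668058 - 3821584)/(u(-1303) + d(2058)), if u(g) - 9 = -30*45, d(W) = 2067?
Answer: -2744821/363 ≈ -7561.5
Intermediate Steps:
u(g) = -1341 (u(g) = 9 - 30*45 = 9 - 1350 = -1341)
(-1668058 - 3821584)/(u(-1303) + d(2058)) = (-1668058 - 3821584)/(-1341 + 2067) = -5489642/726 = -5489642*1/726 = -2744821/363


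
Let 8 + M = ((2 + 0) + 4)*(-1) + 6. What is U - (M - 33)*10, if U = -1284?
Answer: -874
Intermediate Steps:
M = -8 (M = -8 + (((2 + 0) + 4)*(-1) + 6) = -8 + ((2 + 4)*(-1) + 6) = -8 + (6*(-1) + 6) = -8 + (-6 + 6) = -8 + 0 = -8)
U - (M - 33)*10 = -1284 - (-8 - 33)*10 = -1284 - (-41)*10 = -1284 - 1*(-410) = -1284 + 410 = -874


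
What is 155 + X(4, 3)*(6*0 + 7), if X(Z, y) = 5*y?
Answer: 260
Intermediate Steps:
155 + X(4, 3)*(6*0 + 7) = 155 + (5*3)*(6*0 + 7) = 155 + 15*(0 + 7) = 155 + 15*7 = 155 + 105 = 260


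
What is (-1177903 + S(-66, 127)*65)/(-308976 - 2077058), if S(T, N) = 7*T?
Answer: 1207933/2386034 ≈ 0.50625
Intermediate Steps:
(-1177903 + S(-66, 127)*65)/(-308976 - 2077058) = (-1177903 + (7*(-66))*65)/(-308976 - 2077058) = (-1177903 - 462*65)/(-2386034) = (-1177903 - 30030)*(-1/2386034) = -1207933*(-1/2386034) = 1207933/2386034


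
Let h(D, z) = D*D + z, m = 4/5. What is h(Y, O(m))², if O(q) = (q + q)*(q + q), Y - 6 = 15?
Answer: 122965921/625 ≈ 1.9675e+5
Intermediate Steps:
Y = 21 (Y = 6 + 15 = 21)
m = ⅘ (m = 4*(⅕) = ⅘ ≈ 0.80000)
O(q) = 4*q² (O(q) = (2*q)*(2*q) = 4*q²)
h(D, z) = z + D² (h(D, z) = D² + z = z + D²)
h(Y, O(m))² = (4*(⅘)² + 21²)² = (4*(16/25) + 441)² = (64/25 + 441)² = (11089/25)² = 122965921/625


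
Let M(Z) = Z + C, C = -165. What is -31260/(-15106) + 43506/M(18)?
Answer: -15538248/52871 ≈ -293.89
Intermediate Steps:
M(Z) = -165 + Z (M(Z) = Z - 165 = -165 + Z)
-31260/(-15106) + 43506/M(18) = -31260/(-15106) + 43506/(-165 + 18) = -31260*(-1/15106) + 43506/(-147) = 15630/7553 + 43506*(-1/147) = 15630/7553 - 14502/49 = -15538248/52871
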